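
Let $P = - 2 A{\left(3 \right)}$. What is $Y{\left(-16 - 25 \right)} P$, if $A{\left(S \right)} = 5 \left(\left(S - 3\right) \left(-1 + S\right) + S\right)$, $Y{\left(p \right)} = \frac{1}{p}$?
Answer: $\frac{30}{41} \approx 0.73171$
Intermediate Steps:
$A{\left(S \right)} = 5 S + 5 \left(-1 + S\right) \left(-3 + S\right)$ ($A{\left(S \right)} = 5 \left(\left(-3 + S\right) \left(-1 + S\right) + S\right) = 5 \left(\left(-1 + S\right) \left(-3 + S\right) + S\right) = 5 \left(S + \left(-1 + S\right) \left(-3 + S\right)\right) = 5 S + 5 \left(-1 + S\right) \left(-3 + S\right)$)
$P = -30$ ($P = - 2 \left(15 - 45 + 5 \cdot 3^{2}\right) = - 2 \left(15 - 45 + 5 \cdot 9\right) = - 2 \left(15 - 45 + 45\right) = \left(-2\right) 15 = -30$)
$Y{\left(-16 - 25 \right)} P = \frac{1}{-16 - 25} \left(-30\right) = \frac{1}{-41} \left(-30\right) = \left(- \frac{1}{41}\right) \left(-30\right) = \frac{30}{41}$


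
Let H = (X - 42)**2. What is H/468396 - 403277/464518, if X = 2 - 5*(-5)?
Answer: -10488267619/12087687396 ≈ -0.86768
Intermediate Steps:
X = 27 (X = 2 + 25 = 27)
H = 225 (H = (27 - 42)**2 = (-15)**2 = 225)
H/468396 - 403277/464518 = 225/468396 - 403277/464518 = 225*(1/468396) - 403277*1/464518 = 25/52044 - 403277/464518 = -10488267619/12087687396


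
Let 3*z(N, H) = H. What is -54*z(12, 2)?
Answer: -36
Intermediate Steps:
z(N, H) = H/3
-54*z(12, 2) = -18*2 = -54*⅔ = -36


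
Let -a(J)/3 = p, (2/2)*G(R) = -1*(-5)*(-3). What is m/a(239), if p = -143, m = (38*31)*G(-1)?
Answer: -5890/143 ≈ -41.189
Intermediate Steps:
G(R) = -15 (G(R) = -1*(-5)*(-3) = 5*(-3) = -15)
m = -17670 (m = (38*31)*(-15) = 1178*(-15) = -17670)
a(J) = 429 (a(J) = -3*(-143) = 429)
m/a(239) = -17670/429 = -17670*1/429 = -5890/143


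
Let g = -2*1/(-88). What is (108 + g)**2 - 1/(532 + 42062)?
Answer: 481120717705/41230992 ≈ 11669.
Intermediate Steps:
g = 1/44 (g = -2*(-1/88) = 1/44 ≈ 0.022727)
(108 + g)**2 - 1/(532 + 42062) = (108 + 1/44)**2 - 1/(532 + 42062) = (4753/44)**2 - 1/42594 = 22591009/1936 - 1*1/42594 = 22591009/1936 - 1/42594 = 481120717705/41230992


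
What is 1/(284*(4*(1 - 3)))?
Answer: -1/2272 ≈ -0.00044014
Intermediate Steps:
1/(284*(4*(1 - 3))) = 1/(284*(4*(-2))) = 1/(284*(-8)) = 1/(-2272) = -1/2272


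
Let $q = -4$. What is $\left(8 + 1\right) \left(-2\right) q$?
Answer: $72$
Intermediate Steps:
$\left(8 + 1\right) \left(-2\right) q = \left(8 + 1\right) \left(-2\right) \left(-4\right) = 9 \left(-2\right) \left(-4\right) = \left(-18\right) \left(-4\right) = 72$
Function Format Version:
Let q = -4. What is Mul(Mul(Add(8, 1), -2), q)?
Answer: 72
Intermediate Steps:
Mul(Mul(Add(8, 1), -2), q) = Mul(Mul(Add(8, 1), -2), -4) = Mul(Mul(9, -2), -4) = Mul(-18, -4) = 72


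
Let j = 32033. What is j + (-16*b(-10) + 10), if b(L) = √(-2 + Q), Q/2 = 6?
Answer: 32043 - 16*√10 ≈ 31992.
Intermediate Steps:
Q = 12 (Q = 2*6 = 12)
b(L) = √10 (b(L) = √(-2 + 12) = √10)
j + (-16*b(-10) + 10) = 32033 + (-16*√10 + 10) = 32033 + (10 - 16*√10) = 32043 - 16*√10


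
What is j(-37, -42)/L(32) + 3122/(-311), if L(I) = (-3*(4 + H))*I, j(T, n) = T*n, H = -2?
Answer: -180453/9952 ≈ -18.132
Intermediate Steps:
L(I) = -6*I (L(I) = (-3*(4 - 2))*I = (-3*2)*I = -6*I)
j(-37, -42)/L(32) + 3122/(-311) = (-37*(-42))/((-6*32)) + 3122/(-311) = 1554/(-192) + 3122*(-1/311) = 1554*(-1/192) - 3122/311 = -259/32 - 3122/311 = -180453/9952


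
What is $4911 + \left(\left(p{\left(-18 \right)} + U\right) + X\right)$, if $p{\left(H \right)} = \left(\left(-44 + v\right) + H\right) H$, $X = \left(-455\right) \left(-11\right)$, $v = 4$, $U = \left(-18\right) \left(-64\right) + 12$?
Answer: $12124$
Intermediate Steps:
$U = 1164$ ($U = 1152 + 12 = 1164$)
$X = 5005$
$p{\left(H \right)} = H \left(-40 + H\right)$ ($p{\left(H \right)} = \left(\left(-44 + 4\right) + H\right) H = \left(-40 + H\right) H = H \left(-40 + H\right)$)
$4911 + \left(\left(p{\left(-18 \right)} + U\right) + X\right) = 4911 + \left(\left(- 18 \left(-40 - 18\right) + 1164\right) + 5005\right) = 4911 + \left(\left(\left(-18\right) \left(-58\right) + 1164\right) + 5005\right) = 4911 + \left(\left(1044 + 1164\right) + 5005\right) = 4911 + \left(2208 + 5005\right) = 4911 + 7213 = 12124$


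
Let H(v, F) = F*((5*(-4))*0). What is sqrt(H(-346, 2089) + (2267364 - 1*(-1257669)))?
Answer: sqrt(3525033) ≈ 1877.5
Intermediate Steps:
H(v, F) = 0 (H(v, F) = F*(-20*0) = F*0 = 0)
sqrt(H(-346, 2089) + (2267364 - 1*(-1257669))) = sqrt(0 + (2267364 - 1*(-1257669))) = sqrt(0 + (2267364 + 1257669)) = sqrt(0 + 3525033) = sqrt(3525033)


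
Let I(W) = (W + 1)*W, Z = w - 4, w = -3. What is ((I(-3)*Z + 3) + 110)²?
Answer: 5041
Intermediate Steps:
Z = -7 (Z = -3 - 4 = -7)
I(W) = W*(1 + W) (I(W) = (1 + W)*W = W*(1 + W))
((I(-3)*Z + 3) + 110)² = ((-3*(1 - 3)*(-7) + 3) + 110)² = ((-3*(-2)*(-7) + 3) + 110)² = ((6*(-7) + 3) + 110)² = ((-42 + 3) + 110)² = (-39 + 110)² = 71² = 5041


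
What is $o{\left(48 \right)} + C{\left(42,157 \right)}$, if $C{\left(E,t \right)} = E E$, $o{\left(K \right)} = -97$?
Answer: $1667$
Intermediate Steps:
$C{\left(E,t \right)} = E^{2}$
$o{\left(48 \right)} + C{\left(42,157 \right)} = -97 + 42^{2} = -97 + 1764 = 1667$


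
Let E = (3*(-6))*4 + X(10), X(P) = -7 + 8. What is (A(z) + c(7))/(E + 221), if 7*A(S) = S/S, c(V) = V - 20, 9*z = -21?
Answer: -3/35 ≈ -0.085714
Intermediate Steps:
z = -7/3 (z = (⅑)*(-21) = -7/3 ≈ -2.3333)
X(P) = 1
c(V) = -20 + V
A(S) = ⅐ (A(S) = (S/S)/7 = (⅐)*1 = ⅐)
E = -71 (E = (3*(-6))*4 + 1 = -18*4 + 1 = -72 + 1 = -71)
(A(z) + c(7))/(E + 221) = (⅐ + (-20 + 7))/(-71 + 221) = (⅐ - 13)/150 = -90/7*1/150 = -3/35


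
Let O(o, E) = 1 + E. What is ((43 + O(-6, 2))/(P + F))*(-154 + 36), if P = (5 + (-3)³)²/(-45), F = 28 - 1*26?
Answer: 122130/197 ≈ 619.95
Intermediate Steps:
F = 2 (F = 28 - 26 = 2)
P = -484/45 (P = (5 - 27)²*(-1/45) = (-22)²*(-1/45) = 484*(-1/45) = -484/45 ≈ -10.756)
((43 + O(-6, 2))/(P + F))*(-154 + 36) = ((43 + (1 + 2))/(-484/45 + 2))*(-154 + 36) = ((43 + 3)/(-394/45))*(-118) = (46*(-45/394))*(-118) = -1035/197*(-118) = 122130/197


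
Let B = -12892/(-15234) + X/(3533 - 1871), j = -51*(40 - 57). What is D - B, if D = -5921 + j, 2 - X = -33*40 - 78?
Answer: -3555680976/703303 ≈ -5055.7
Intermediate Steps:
X = 1400 (X = 2 - (-33*40 - 78) = 2 - (-1320 - 78) = 2 - 1*(-1398) = 2 + 1398 = 1400)
j = 867 (j = -51*(-17) = 867)
B = 1187614/703303 (B = -12892/(-15234) + 1400/(3533 - 1871) = -12892*(-1/15234) + 1400/1662 = 6446/7617 + 1400*(1/1662) = 6446/7617 + 700/831 = 1187614/703303 ≈ 1.6886)
D = -5054 (D = -5921 + 867 = -5054)
D - B = -5054 - 1*1187614/703303 = -5054 - 1187614/703303 = -3555680976/703303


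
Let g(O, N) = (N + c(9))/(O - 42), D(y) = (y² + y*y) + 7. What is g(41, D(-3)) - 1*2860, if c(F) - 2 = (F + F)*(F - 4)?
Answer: -2977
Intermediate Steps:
D(y) = 7 + 2*y² (D(y) = (y² + y²) + 7 = 2*y² + 7 = 7 + 2*y²)
c(F) = 2 + 2*F*(-4 + F) (c(F) = 2 + (F + F)*(F - 4) = 2 + (2*F)*(-4 + F) = 2 + 2*F*(-4 + F))
g(O, N) = (92 + N)/(-42 + O) (g(O, N) = (N + (2 - 8*9 + 2*9²))/(O - 42) = (N + (2 - 72 + 2*81))/(-42 + O) = (N + (2 - 72 + 162))/(-42 + O) = (N + 92)/(-42 + O) = (92 + N)/(-42 + O))
g(41, D(-3)) - 1*2860 = (92 + (7 + 2*(-3)²))/(-42 + 41) - 1*2860 = (92 + (7 + 2*9))/(-1) - 2860 = -(92 + (7 + 18)) - 2860 = -(92 + 25) - 2860 = -1*117 - 2860 = -117 - 2860 = -2977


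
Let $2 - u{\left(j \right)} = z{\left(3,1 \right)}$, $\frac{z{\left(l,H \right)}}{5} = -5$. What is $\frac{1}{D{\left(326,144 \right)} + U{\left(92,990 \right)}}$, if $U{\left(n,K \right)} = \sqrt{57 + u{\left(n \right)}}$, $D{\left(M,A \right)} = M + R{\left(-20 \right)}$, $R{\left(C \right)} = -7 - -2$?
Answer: $\frac{107}{34319} - \frac{2 \sqrt{21}}{102957} \approx 0.0030288$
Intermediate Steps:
$R{\left(C \right)} = -5$ ($R{\left(C \right)} = -7 + 2 = -5$)
$z{\left(l,H \right)} = -25$ ($z{\left(l,H \right)} = 5 \left(-5\right) = -25$)
$u{\left(j \right)} = 27$ ($u{\left(j \right)} = 2 - -25 = 2 + 25 = 27$)
$D{\left(M,A \right)} = -5 + M$ ($D{\left(M,A \right)} = M - 5 = -5 + M$)
$U{\left(n,K \right)} = 2 \sqrt{21}$ ($U{\left(n,K \right)} = \sqrt{57 + 27} = \sqrt{84} = 2 \sqrt{21}$)
$\frac{1}{D{\left(326,144 \right)} + U{\left(92,990 \right)}} = \frac{1}{\left(-5 + 326\right) + 2 \sqrt{21}} = \frac{1}{321 + 2 \sqrt{21}}$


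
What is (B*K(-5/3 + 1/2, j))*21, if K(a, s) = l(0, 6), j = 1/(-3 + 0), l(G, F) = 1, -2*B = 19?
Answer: -399/2 ≈ -199.50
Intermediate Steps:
B = -19/2 (B = -½*19 = -19/2 ≈ -9.5000)
j = -⅓ (j = 1/(-3) = -⅓ ≈ -0.33333)
K(a, s) = 1
(B*K(-5/3 + 1/2, j))*21 = -19/2*1*21 = -19/2*21 = -399/2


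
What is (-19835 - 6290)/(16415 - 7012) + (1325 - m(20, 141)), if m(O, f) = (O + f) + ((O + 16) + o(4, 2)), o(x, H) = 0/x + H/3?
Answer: 31722571/28209 ≈ 1124.6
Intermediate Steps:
o(x, H) = H/3 (o(x, H) = 0 + H*(1/3) = 0 + H/3 = H/3)
m(O, f) = 50/3 + f + 2*O (m(O, f) = (O + f) + ((O + 16) + (1/3)*2) = (O + f) + ((16 + O) + 2/3) = (O + f) + (50/3 + O) = 50/3 + f + 2*O)
(-19835 - 6290)/(16415 - 7012) + (1325 - m(20, 141)) = (-19835 - 6290)/(16415 - 7012) + (1325 - (50/3 + 141 + 2*20)) = -26125/9403 + (1325 - (50/3 + 141 + 40)) = -26125*1/9403 + (1325 - 1*593/3) = -26125/9403 + (1325 - 593/3) = -26125/9403 + 3382/3 = 31722571/28209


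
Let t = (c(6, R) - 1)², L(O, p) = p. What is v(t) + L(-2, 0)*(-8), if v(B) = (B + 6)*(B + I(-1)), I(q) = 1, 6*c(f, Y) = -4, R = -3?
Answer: 2686/81 ≈ 33.161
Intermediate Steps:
c(f, Y) = -⅔ (c(f, Y) = (⅙)*(-4) = -⅔)
t = 25/9 (t = (-⅔ - 1)² = (-5/3)² = 25/9 ≈ 2.7778)
v(B) = (1 + B)*(6 + B) (v(B) = (B + 6)*(B + 1) = (6 + B)*(1 + B) = (1 + B)*(6 + B))
v(t) + L(-2, 0)*(-8) = (6 + (25/9)² + 7*(25/9)) + 0*(-8) = (6 + 625/81 + 175/9) + 0 = 2686/81 + 0 = 2686/81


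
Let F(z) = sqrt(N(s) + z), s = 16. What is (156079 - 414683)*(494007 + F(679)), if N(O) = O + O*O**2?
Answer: -127752186228 - 258604*sqrt(4791) ≈ -1.2777e+11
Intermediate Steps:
N(O) = O + O**3
F(z) = sqrt(4112 + z) (F(z) = sqrt((16 + 16**3) + z) = sqrt((16 + 4096) + z) = sqrt(4112 + z))
(156079 - 414683)*(494007 + F(679)) = (156079 - 414683)*(494007 + sqrt(4112 + 679)) = -258604*(494007 + sqrt(4791)) = -127752186228 - 258604*sqrt(4791)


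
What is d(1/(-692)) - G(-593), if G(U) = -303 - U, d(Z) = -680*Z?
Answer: -50000/173 ≈ -289.02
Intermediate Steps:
d(1/(-692)) - G(-593) = -680/(-692) - (-303 - 1*(-593)) = -680*(-1/692) - (-303 + 593) = 170/173 - 1*290 = 170/173 - 290 = -50000/173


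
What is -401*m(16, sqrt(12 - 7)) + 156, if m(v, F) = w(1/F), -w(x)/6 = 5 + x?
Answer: 12186 + 2406*sqrt(5)/5 ≈ 13262.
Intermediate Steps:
w(x) = -30 - 6*x (w(x) = -6*(5 + x) = -30 - 6*x)
m(v, F) = -30 - 6/F
-401*m(16, sqrt(12 - 7)) + 156 = -401*(-30 - 6/sqrt(12 - 7)) + 156 = -401*(-30 - 6*sqrt(5)/5) + 156 = (12030 + 2406*sqrt(5)/5) + 156 = 12186 + 2406*sqrt(5)/5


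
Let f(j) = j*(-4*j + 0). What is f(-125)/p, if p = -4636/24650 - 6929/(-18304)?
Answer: -1084600000000/3305481 ≈ -3.2812e+5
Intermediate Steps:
p = 3305481/17353600 (p = -4636*1/24650 - 6929*(-1/18304) = -2318/12325 + 533/1408 = 3305481/17353600 ≈ 0.19048)
f(j) = -4*j² (f(j) = j*(-4*j) = -4*j²)
f(-125)/p = (-4*(-125)²)/(3305481/17353600) = -4*15625*(17353600/3305481) = -62500*17353600/3305481 = -1084600000000/3305481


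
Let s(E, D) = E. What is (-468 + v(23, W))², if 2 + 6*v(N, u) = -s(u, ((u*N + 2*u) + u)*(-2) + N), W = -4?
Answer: 1968409/9 ≈ 2.1871e+5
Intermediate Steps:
v(N, u) = -⅓ - u/6 (v(N, u) = -⅓ + (-u)/6 = -⅓ - u/6)
(-468 + v(23, W))² = (-468 + (-⅓ - ⅙*(-4)))² = (-468 + (-⅓ + ⅔))² = (-468 + ⅓)² = (-1403/3)² = 1968409/9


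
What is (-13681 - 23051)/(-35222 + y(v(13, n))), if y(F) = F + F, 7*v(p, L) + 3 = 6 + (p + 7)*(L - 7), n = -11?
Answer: 9183/8831 ≈ 1.0399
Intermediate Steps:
v(p, L) = 3/7 + (-7 + L)*(7 + p)/7 (v(p, L) = -3/7 + (6 + (p + 7)*(L - 7))/7 = -3/7 + (6 + (7 + p)*(-7 + L))/7 = -3/7 + (6 + (-7 + L)*(7 + p))/7 = -3/7 + (6/7 + (-7 + L)*(7 + p)/7) = 3/7 + (-7 + L)*(7 + p)/7)
y(F) = 2*F
(-13681 - 23051)/(-35222 + y(v(13, n))) = (-13681 - 23051)/(-35222 + 2*(-46/7 - 11 - 1*13 + (⅐)*(-11)*13)) = -36732/(-35222 + 2*(-46/7 - 11 - 13 - 143/7)) = -36732/(-35222 + 2*(-51)) = -36732/(-35222 - 102) = -36732/(-35324) = -36732*(-1/35324) = 9183/8831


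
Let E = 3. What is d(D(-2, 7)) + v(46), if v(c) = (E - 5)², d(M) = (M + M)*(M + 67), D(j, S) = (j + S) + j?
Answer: 424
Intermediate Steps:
D(j, S) = S + 2*j (D(j, S) = (S + j) + j = S + 2*j)
d(M) = 2*M*(67 + M) (d(M) = (2*M)*(67 + M) = 2*M*(67 + M))
v(c) = 4 (v(c) = (3 - 5)² = (-2)² = 4)
d(D(-2, 7)) + v(46) = 2*(7 + 2*(-2))*(67 + (7 + 2*(-2))) + 4 = 2*(7 - 4)*(67 + (7 - 4)) + 4 = 2*3*(67 + 3) + 4 = 2*3*70 + 4 = 420 + 4 = 424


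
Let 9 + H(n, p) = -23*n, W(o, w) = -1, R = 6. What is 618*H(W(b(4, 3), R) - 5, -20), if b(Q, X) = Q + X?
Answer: 79722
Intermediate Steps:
H(n, p) = -9 - 23*n
618*H(W(b(4, 3), R) - 5, -20) = 618*(-9 - 23*(-1 - 5)) = 618*(-9 - 23*(-6)) = 618*(-9 + 138) = 618*129 = 79722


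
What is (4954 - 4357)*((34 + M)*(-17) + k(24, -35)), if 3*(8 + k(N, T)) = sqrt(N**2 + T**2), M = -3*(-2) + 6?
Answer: -471630 + 199*sqrt(1801) ≈ -4.6319e+5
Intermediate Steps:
M = 12 (M = 6 + 6 = 12)
k(N, T) = -8 + sqrt(N**2 + T**2)/3
(4954 - 4357)*((34 + M)*(-17) + k(24, -35)) = (4954 - 4357)*((34 + 12)*(-17) + (-8 + sqrt(24**2 + (-35)**2)/3)) = 597*(46*(-17) + (-8 + sqrt(576 + 1225)/3)) = 597*(-782 + (-8 + sqrt(1801)/3)) = 597*(-790 + sqrt(1801)/3) = -471630 + 199*sqrt(1801)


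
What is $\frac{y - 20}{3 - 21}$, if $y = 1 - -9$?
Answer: $\frac{5}{9} \approx 0.55556$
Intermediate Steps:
$y = 10$ ($y = 1 + 9 = 10$)
$\frac{y - 20}{3 - 21} = \frac{10 - 20}{3 - 21} = \frac{1}{-18} \left(-10\right) = \left(- \frac{1}{18}\right) \left(-10\right) = \frac{5}{9}$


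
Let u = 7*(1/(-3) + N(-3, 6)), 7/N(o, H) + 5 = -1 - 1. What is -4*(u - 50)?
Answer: 712/3 ≈ 237.33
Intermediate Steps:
N(o, H) = -1 (N(o, H) = 7/(-5 + (-1 - 1)) = 7/(-5 - 2) = 7/(-7) = 7*(-1/7) = -1)
u = -28/3 (u = 7*(1/(-3) - 1) = 7*(-1/3 - 1) = 7*(-4/3) = -28/3 ≈ -9.3333)
-4*(u - 50) = -4*(-28/3 - 50) = -4*(-178/3) = 712/3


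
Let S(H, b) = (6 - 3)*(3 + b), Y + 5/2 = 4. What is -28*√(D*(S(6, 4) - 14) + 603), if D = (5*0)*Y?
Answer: -84*√67 ≈ -687.57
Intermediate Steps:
Y = 3/2 (Y = -5/2 + 4 = 3/2 ≈ 1.5000)
S(H, b) = 9 + 3*b (S(H, b) = 3*(3 + b) = 9 + 3*b)
D = 0 (D = (5*0)*(3/2) = 0*(3/2) = 0)
-28*√(D*(S(6, 4) - 14) + 603) = -28*√(0*((9 + 3*4) - 14) + 603) = -28*√(0*((9 + 12) - 14) + 603) = -28*√(0*(21 - 14) + 603) = -28*√(0*7 + 603) = -28*√(0 + 603) = -84*√67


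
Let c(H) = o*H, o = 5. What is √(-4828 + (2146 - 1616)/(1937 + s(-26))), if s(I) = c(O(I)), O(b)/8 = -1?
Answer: I*√17373078842/1897 ≈ 69.482*I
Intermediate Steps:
O(b) = -8 (O(b) = 8*(-1) = -8)
c(H) = 5*H
s(I) = -40 (s(I) = 5*(-8) = -40)
√(-4828 + (2146 - 1616)/(1937 + s(-26))) = √(-4828 + (2146 - 1616)/(1937 - 40)) = √(-4828 + 530/1897) = √(-9158186/1897) = I*√17373078842/1897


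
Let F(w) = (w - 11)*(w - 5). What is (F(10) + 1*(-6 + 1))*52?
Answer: -520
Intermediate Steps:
F(w) = (-11 + w)*(-5 + w)
(F(10) + 1*(-6 + 1))*52 = ((55 + 10**2 - 16*10) + 1*(-6 + 1))*52 = ((55 + 100 - 160) + 1*(-5))*52 = (-5 - 5)*52 = -10*52 = -520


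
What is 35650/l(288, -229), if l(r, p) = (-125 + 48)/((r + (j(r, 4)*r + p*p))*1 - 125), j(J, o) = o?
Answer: -1916401400/77 ≈ -2.4888e+7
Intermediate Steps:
l(r, p) = -77/(-125 + p² + 5*r) (l(r, p) = (-125 + 48)/((r + (4*r + p*p))*1 - 125) = -77/((r + (4*r + p²))*1 - 125) = -77/((r + (p² + 4*r))*1 - 125) = -77/((p² + 5*r)*1 - 125) = -77/((p² + 5*r) - 125) = -77/(-125 + p² + 5*r))
35650/l(288, -229) = 35650/((-77/(-125 + (-229)² + 5*288))) = 35650/((-77/(-125 + 52441 + 1440))) = 35650/((-77/53756)) = 35650/((-77*1/53756)) = 35650/(-77/53756) = 35650*(-53756/77) = -1916401400/77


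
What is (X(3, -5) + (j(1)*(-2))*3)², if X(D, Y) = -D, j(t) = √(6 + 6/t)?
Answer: 441 + 72*√3 ≈ 565.71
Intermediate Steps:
(X(3, -5) + (j(1)*(-2))*3)² = (-1*3 + (√(6 + 6/1)*(-2))*3)² = (-3 + (√(6 + 6*1)*(-2))*3)² = (-3 + (√(6 + 6)*(-2))*3)² = (-3 + (√12*(-2))*3)² = (-3 + ((2*√3)*(-2))*3)² = (-3 - 4*√3*3)² = (-3 - 12*√3)²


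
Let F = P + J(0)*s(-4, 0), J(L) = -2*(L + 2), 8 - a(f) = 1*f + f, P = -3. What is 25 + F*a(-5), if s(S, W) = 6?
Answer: -461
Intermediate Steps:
a(f) = 8 - 2*f (a(f) = 8 - (1*f + f) = 8 - (f + f) = 8 - 2*f)
J(L) = -4 - 2*L (J(L) = -2*(2 + L) = -4 - 2*L)
F = -27 (F = -3 + (-4 - 2*0)*6 = -3 + (-4 + 0)*6 = -3 - 4*6 = -3 - 24 = -27)
25 + F*a(-5) = 25 - 27*(8 - 2*(-5)) = 25 - 27*(8 + 10) = 25 - 27*18 = 25 - 486 = -461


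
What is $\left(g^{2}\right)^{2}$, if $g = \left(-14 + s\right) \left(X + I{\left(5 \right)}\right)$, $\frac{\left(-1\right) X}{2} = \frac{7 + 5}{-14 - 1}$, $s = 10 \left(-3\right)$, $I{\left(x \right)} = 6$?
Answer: $\frac{7815289901056}{625} \approx 1.2504 \cdot 10^{10}$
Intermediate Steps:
$s = -30$
$X = \frac{8}{5}$ ($X = - 2 \frac{7 + 5}{-14 - 1} = - 2 \frac{12}{-15} = - 2 \cdot 12 \left(- \frac{1}{15}\right) = \left(-2\right) \left(- \frac{4}{5}\right) = \frac{8}{5} \approx 1.6$)
$g = - \frac{1672}{5}$ ($g = \left(-14 - 30\right) \left(\frac{8}{5} + 6\right) = \left(-44\right) \frac{38}{5} = - \frac{1672}{5} \approx -334.4$)
$\left(g^{2}\right)^{2} = \left(\left(- \frac{1672}{5}\right)^{2}\right)^{2} = \left(\frac{2795584}{25}\right)^{2} = \frac{7815289901056}{625}$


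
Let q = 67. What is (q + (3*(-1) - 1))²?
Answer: 3969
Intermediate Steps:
(q + (3*(-1) - 1))² = (67 + (3*(-1) - 1))² = (67 + (-3 - 1))² = (67 - 4)² = 63² = 3969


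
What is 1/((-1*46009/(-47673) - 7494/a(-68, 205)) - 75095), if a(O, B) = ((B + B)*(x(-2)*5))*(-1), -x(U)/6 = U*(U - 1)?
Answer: -195459300/14677847344459 ≈ -1.3317e-5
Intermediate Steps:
x(U) = -6*U*(-1 + U) (x(U) = -6*U*(U - 1) = -6*U*(-1 + U))
a(O, B) = 360*B (a(O, B) = ((B + B)*((6*(-2)*(1 - 1*(-2)))*5))*(-1) = ((2*B)*((6*(-2)*(1 + 2))*5))*(-1) = ((2*B)*((6*(-2)*3)*5))*(-1) = ((2*B)*(-36*5))*(-1) = ((2*B)*(-180))*(-1) = -360*B*(-1) = 360*B)
1/((-1*46009/(-47673) - 7494/a(-68, 205)) - 75095) = 1/((-1*46009/(-47673) - 7494/(360*205)) - 75095) = 1/((-46009*(-1/47673) - 7494/73800) - 75095) = 1/((46009/47673 - 7494*1/73800) - 75095) = 1/((46009/47673 - 1249/12300) - 75095) = 1/(168789041/195459300 - 75095) = 1/(-14677847344459/195459300) = -195459300/14677847344459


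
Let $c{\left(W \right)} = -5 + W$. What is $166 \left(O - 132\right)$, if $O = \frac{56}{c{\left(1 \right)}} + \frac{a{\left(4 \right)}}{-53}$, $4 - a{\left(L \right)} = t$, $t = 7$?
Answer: $- \frac{1284010}{53} \approx -24227.0$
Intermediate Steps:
$a{\left(L \right)} = -3$ ($a{\left(L \right)} = 4 - 7 = -3$)
$O = - \frac{739}{53}$ ($O = \frac{56}{-5 + 1} - \frac{3}{-53} = \frac{56}{-4} - - \frac{3}{53} = 56 \left(- \frac{1}{4}\right) + \frac{3}{53} = -14 + \frac{3}{53} = - \frac{739}{53} \approx -13.943$)
$166 \left(O - 132\right) = 166 \left(- \frac{739}{53} - 132\right) = 166 \left(- \frac{7735}{53}\right) = - \frac{1284010}{53}$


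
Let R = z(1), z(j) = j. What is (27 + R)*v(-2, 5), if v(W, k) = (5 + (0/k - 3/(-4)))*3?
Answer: 483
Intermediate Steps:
R = 1
v(W, k) = 69/4 (v(W, k) = (5 + (0 - 3*(-¼)))*3 = (5 + (0 + ¾))*3 = (5 + ¾)*3 = (23/4)*3 = 69/4)
(27 + R)*v(-2, 5) = (27 + 1)*(69/4) = 28*(69/4) = 483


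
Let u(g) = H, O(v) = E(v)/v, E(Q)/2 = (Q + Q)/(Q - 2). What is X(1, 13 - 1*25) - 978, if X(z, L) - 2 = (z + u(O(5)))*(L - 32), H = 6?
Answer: -1284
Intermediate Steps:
E(Q) = 4*Q/(-2 + Q) (E(Q) = 2*((Q + Q)/(Q - 2)) = 2*((2*Q)/(-2 + Q)) = 2*(2*Q/(-2 + Q)) = 4*Q/(-2 + Q))
O(v) = 4/(-2 + v) (O(v) = (4*v/(-2 + v))/v = 4/(-2 + v))
u(g) = 6
X(z, L) = 2 + (-32 + L)*(6 + z) (X(z, L) = 2 + (z + 6)*(L - 32) = 2 + (6 + z)*(-32 + L) = 2 + (-32 + L)*(6 + z))
X(1, 13 - 1*25) - 978 = (-190 - 32*1 + 6*(13 - 1*25) + (13 - 1*25)*1) - 978 = (-190 - 32 + 6*(13 - 25) + (13 - 25)*1) - 978 = (-190 - 32 + 6*(-12) - 12*1) - 978 = (-190 - 32 - 72 - 12) - 978 = -306 - 978 = -1284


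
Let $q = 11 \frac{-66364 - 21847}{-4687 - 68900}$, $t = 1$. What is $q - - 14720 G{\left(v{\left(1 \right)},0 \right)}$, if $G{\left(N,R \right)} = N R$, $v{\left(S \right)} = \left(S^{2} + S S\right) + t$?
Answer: $\frac{970321}{73587} \approx 13.186$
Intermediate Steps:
$v{\left(S \right)} = 1 + 2 S^{2}$ ($v{\left(S \right)} = \left(S^{2} + S S\right) + 1 = \left(S^{2} + S^{2}\right) + 1 = 2 S^{2} + 1 = 1 + 2 S^{2}$)
$q = \frac{970321}{73587}$ ($q = 11 \left(- \frac{88211}{-73587}\right) = 11 \left(\left(-88211\right) \left(- \frac{1}{73587}\right)\right) = 11 \cdot \frac{88211}{73587} = \frac{970321}{73587} \approx 13.186$)
$q - - 14720 G{\left(v{\left(1 \right)},0 \right)} = \frac{970321}{73587} - - 14720 \left(1 + 2 \cdot 1^{2}\right) 0 = \frac{970321}{73587} - - 14720 \left(1 + 2 \cdot 1\right) 0 = \frac{970321}{73587} - - 14720 \left(1 + 2\right) 0 = \frac{970321}{73587} - - 14720 \cdot 3 \cdot 0 = \frac{970321}{73587} - \left(-14720\right) 0 = \frac{970321}{73587} - 0 = \frac{970321}{73587} + 0 = \frac{970321}{73587}$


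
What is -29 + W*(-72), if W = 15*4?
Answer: -4349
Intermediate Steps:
W = 60
-29 + W*(-72) = -29 + 60*(-72) = -29 - 4320 = -4349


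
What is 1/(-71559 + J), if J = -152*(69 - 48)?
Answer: -1/74751 ≈ -1.3378e-5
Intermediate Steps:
J = -3192 (J = -152*21 = -3192)
1/(-71559 + J) = 1/(-71559 - 3192) = 1/(-74751) = -1/74751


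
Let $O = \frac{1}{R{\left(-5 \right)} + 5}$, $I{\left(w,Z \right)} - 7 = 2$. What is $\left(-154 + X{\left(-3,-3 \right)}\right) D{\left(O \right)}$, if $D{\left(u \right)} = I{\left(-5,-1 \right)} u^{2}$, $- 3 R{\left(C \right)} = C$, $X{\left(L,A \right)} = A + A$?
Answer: $- \frac{162}{5} \approx -32.4$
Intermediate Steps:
$X{\left(L,A \right)} = 2 A$
$R{\left(C \right)} = - \frac{C}{3}$
$I{\left(w,Z \right)} = 9$ ($I{\left(w,Z \right)} = 7 + 2 = 9$)
$O = \frac{3}{20}$ ($O = \frac{1}{\left(- \frac{1}{3}\right) \left(-5\right) + 5} = \frac{1}{\frac{5}{3} + 5} = \frac{1}{\frac{20}{3}} = \frac{3}{20} \approx 0.15$)
$D{\left(u \right)} = 9 u^{2}$
$\left(-154 + X{\left(-3,-3 \right)}\right) D{\left(O \right)} = \left(-154 + 2 \left(-3\right)\right) 9 \left(\frac{3}{20}\right)^{2} = \left(-154 - 6\right) 9 \cdot \frac{9}{400} = \left(-160\right) \frac{81}{400} = - \frac{162}{5}$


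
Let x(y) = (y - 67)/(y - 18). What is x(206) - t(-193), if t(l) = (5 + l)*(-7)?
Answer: -247269/188 ≈ -1315.3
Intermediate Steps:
t(l) = -35 - 7*l
x(y) = (-67 + y)/(-18 + y)
x(206) - t(-193) = (-67 + 206)/(-18 + 206) - (-35 - 7*(-193)) = 139/188 - (-35 + 1351) = (1/188)*139 - 1*1316 = 139/188 - 1316 = -247269/188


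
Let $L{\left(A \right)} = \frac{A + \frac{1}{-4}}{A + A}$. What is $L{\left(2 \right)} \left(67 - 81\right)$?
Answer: $- \frac{49}{8} \approx -6.125$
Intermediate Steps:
$L{\left(A \right)} = \frac{- \frac{1}{4} + A}{2 A}$ ($L{\left(A \right)} = \frac{A - \frac{1}{4}}{2 A} = \left(- \frac{1}{4} + A\right) \frac{1}{2 A} = \frac{- \frac{1}{4} + A}{2 A}$)
$L{\left(2 \right)} \left(67 - 81\right) = \frac{-1 + 4 \cdot 2}{8 \cdot 2} \left(67 - 81\right) = \frac{1}{8} \cdot \frac{1}{2} \left(-1 + 8\right) \left(-14\right) = \frac{1}{8} \cdot \frac{1}{2} \cdot 7 \left(-14\right) = \frac{7}{16} \left(-14\right) = - \frac{49}{8}$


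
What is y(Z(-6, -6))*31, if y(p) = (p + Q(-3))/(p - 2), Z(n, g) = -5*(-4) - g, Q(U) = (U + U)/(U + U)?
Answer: 279/8 ≈ 34.875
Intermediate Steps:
Q(U) = 1 (Q(U) = (2*U)/((2*U)) = (2*U)*(1/(2*U)) = 1)
Z(n, g) = 20 - g
y(p) = (1 + p)/(-2 + p) (y(p) = (p + 1)/(p - 2) = (1 + p)/(-2 + p))
y(Z(-6, -6))*31 = ((1 + (20 - 1*(-6)))/(-2 + (20 - 1*(-6))))*31 = ((1 + (20 + 6))/(-2 + (20 + 6)))*31 = ((1 + 26)/(-2 + 26))*31 = (27/24)*31 = ((1/24)*27)*31 = (9/8)*31 = 279/8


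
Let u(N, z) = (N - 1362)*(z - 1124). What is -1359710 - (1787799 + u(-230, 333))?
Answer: -4406781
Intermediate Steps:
u(N, z) = (-1362 + N)*(-1124 + z)
-1359710 - (1787799 + u(-230, 333)) = -1359710 - (1787799 + (1530888 - 1362*333 - 1124*(-230) - 230*333)) = -1359710 - (1787799 + (1530888 - 453546 + 258520 - 76590)) = -1359710 - (1787799 + 1259272) = -1359710 - 1*3047071 = -1359710 - 3047071 = -4406781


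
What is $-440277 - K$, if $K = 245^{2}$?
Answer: $-500302$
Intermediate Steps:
$K = 60025$
$-440277 - K = -440277 - 60025 = -500302$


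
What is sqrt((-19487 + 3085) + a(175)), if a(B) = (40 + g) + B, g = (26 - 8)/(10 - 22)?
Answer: I*sqrt(64754)/2 ≈ 127.23*I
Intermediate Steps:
g = -3/2 (g = 18/(-12) = 18*(-1/12) = -3/2 ≈ -1.5000)
a(B) = 77/2 + B (a(B) = (40 - 3/2) + B = 77/2 + B)
sqrt((-19487 + 3085) + a(175)) = sqrt((-19487 + 3085) + (77/2 + 175)) = sqrt(-16402 + 427/2) = sqrt(-32377/2) = I*sqrt(64754)/2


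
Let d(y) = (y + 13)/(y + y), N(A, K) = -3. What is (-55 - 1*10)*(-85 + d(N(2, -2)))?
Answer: 16900/3 ≈ 5633.3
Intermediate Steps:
d(y) = (13 + y)/(2*y) (d(y) = (13 + y)/((2*y)) = (13 + y)*(1/(2*y)) = (13 + y)/(2*y))
(-55 - 1*10)*(-85 + d(N(2, -2))) = (-55 - 1*10)*(-85 + (1/2)*(13 - 3)/(-3)) = (-55 - 10)*(-85 + (1/2)*(-1/3)*10) = -65*(-85 - 5/3) = -65*(-260/3) = 16900/3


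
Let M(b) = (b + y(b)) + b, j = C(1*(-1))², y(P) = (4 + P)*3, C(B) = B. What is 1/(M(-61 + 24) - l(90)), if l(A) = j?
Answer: -1/174 ≈ -0.0057471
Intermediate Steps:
y(P) = 12 + 3*P
j = 1 (j = (1*(-1))² = (-1)² = 1)
l(A) = 1
M(b) = 12 + 5*b (M(b) = (b + (12 + 3*b)) + b = (12 + 4*b) + b = 12 + 5*b)
1/(M(-61 + 24) - l(90)) = 1/((12 + 5*(-61 + 24)) - 1*1) = 1/((12 + 5*(-37)) - 1) = 1/((12 - 185) - 1) = 1/(-173 - 1) = 1/(-174) = -1/174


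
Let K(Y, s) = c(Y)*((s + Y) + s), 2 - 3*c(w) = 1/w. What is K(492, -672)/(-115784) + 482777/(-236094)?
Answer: -381053228229/186795369256 ≈ -2.0400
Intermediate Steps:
c(w) = ⅔ - 1/(3*w)
K(Y, s) = (-1 + 2*Y)*(Y + 2*s)/(3*Y) (K(Y, s) = ((-1 + 2*Y)/(3*Y))*((s + Y) + s) = ((-1 + 2*Y)/(3*Y))*((Y + s) + s) = ((-1 + 2*Y)/(3*Y))*(Y + 2*s) = (-1 + 2*Y)*(Y + 2*s)/(3*Y))
K(492, -672)/(-115784) + 482777/(-236094) = ((⅓)*(-1 + 2*492)*(492 + 2*(-672))/492)/(-115784) + 482777/(-236094) = ((⅓)*(1/492)*(-1 + 984)*(492 - 1344))*(-1/115784) + 482777*(-1/236094) = ((⅓)*(1/492)*983*(-852))*(-1/115784) - 482777/236094 = -69793/123*(-1/115784) - 482777/236094 = 69793/14241432 - 482777/236094 = -381053228229/186795369256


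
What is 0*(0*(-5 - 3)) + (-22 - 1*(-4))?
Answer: -18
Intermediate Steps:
0*(0*(-5 - 3)) + (-22 - 1*(-4)) = 0*(0*(-8)) + (-22 + 4) = 0*0 - 18 = 0 - 18 = -18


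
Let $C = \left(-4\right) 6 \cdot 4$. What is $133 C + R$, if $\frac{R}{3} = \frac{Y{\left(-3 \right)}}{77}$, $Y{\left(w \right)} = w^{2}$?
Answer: $- \frac{983109}{77} \approx -12768.0$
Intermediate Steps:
$R = \frac{27}{77}$ ($R = 3 \frac{\left(-3\right)^{2}}{77} = 3 \cdot 9 \cdot \frac{1}{77} = 3 \cdot \frac{9}{77} = \frac{27}{77} \approx 0.35065$)
$C = -96$ ($C = \left(-24\right) 4 = -96$)
$133 C + R = 133 \left(-96\right) + \frac{27}{77} = -12768 + \frac{27}{77} = - \frac{983109}{77}$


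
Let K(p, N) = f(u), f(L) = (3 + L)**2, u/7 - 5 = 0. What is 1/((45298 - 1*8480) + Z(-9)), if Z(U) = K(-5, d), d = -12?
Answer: 1/38262 ≈ 2.6136e-5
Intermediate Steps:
u = 35 (u = 35 + 7*0 = 35 + 0 = 35)
K(p, N) = 1444 (K(p, N) = (3 + 35)**2 = 38**2 = 1444)
Z(U) = 1444
1/((45298 - 1*8480) + Z(-9)) = 1/((45298 - 1*8480) + 1444) = 1/((45298 - 8480) + 1444) = 1/(36818 + 1444) = 1/38262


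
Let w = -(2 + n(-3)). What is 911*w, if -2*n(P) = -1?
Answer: -4555/2 ≈ -2277.5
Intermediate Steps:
n(P) = ½ (n(P) = -½*(-1) = ½)
w = -5/2 (w = -(2 + ½) = -1*5/2 = -5/2 ≈ -2.5000)
911*w = 911*(-5/2) = -4555/2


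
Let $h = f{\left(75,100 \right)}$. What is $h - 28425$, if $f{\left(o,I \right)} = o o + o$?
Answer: $-22725$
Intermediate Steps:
$f{\left(o,I \right)} = o + o^{2}$ ($f{\left(o,I \right)} = o^{2} + o = o + o^{2}$)
$h = 5700$ ($h = 75 \left(1 + 75\right) = 75 \cdot 76 = 5700$)
$h - 28425 = 5700 - 28425 = -22725$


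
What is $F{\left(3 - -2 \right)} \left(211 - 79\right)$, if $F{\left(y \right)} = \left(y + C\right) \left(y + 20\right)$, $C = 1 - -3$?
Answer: $29700$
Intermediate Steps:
$C = 4$ ($C = 1 + 3 = 4$)
$F{\left(y \right)} = \left(4 + y\right) \left(20 + y\right)$ ($F{\left(y \right)} = \left(y + 4\right) \left(y + 20\right) = \left(4 + y\right) \left(20 + y\right)$)
$F{\left(3 - -2 \right)} \left(211 - 79\right) = \left(80 + \left(3 - -2\right)^{2} + 24 \left(3 - -2\right)\right) \left(211 - 79\right) = \left(80 + \left(3 + 2\right)^{2} + 24 \left(3 + 2\right)\right) 132 = \left(80 + 5^{2} + 24 \cdot 5\right) 132 = \left(80 + 25 + 120\right) 132 = 225 \cdot 132 = 29700$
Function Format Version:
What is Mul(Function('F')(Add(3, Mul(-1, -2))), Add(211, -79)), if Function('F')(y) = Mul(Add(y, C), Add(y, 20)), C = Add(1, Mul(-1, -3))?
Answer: 29700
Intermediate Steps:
C = 4 (C = Add(1, 3) = 4)
Function('F')(y) = Mul(Add(4, y), Add(20, y)) (Function('F')(y) = Mul(Add(y, 4), Add(y, 20)) = Mul(Add(4, y), Add(20, y)))
Mul(Function('F')(Add(3, Mul(-1, -2))), Add(211, -79)) = Mul(Add(80, Pow(Add(3, Mul(-1, -2)), 2), Mul(24, Add(3, Mul(-1, -2)))), Add(211, -79)) = Mul(Add(80, Pow(Add(3, 2), 2), Mul(24, Add(3, 2))), 132) = Mul(Add(80, Pow(5, 2), Mul(24, 5)), 132) = Mul(Add(80, 25, 120), 132) = Mul(225, 132) = 29700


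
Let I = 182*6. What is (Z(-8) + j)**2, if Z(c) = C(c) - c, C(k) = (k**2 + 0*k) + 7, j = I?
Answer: 1371241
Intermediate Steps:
I = 1092
j = 1092
C(k) = 7 + k**2 (C(k) = (k**2 + 0) + 7 = k**2 + 7 = 7 + k**2)
Z(c) = 7 + c**2 - c (Z(c) = (7 + c**2) - c = 7 + c**2 - c)
(Z(-8) + j)**2 = ((7 + (-8)**2 - 1*(-8)) + 1092)**2 = ((7 + 64 + 8) + 1092)**2 = (79 + 1092)**2 = 1171**2 = 1371241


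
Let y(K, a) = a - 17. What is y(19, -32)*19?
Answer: -931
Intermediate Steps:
y(K, a) = -17 + a
y(19, -32)*19 = (-17 - 32)*19 = -49*19 = -931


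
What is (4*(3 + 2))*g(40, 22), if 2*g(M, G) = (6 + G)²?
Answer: 7840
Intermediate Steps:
g(M, G) = (6 + G)²/2
(4*(3 + 2))*g(40, 22) = (4*(3 + 2))*((6 + 22)²/2) = (4*5)*((½)*28²) = 20*((½)*784) = 20*392 = 7840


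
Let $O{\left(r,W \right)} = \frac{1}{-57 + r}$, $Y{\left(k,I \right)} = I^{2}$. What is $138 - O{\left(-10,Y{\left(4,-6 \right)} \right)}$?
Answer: $\frac{9247}{67} \approx 138.01$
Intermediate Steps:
$138 - O{\left(-10,Y{\left(4,-6 \right)} \right)} = 138 - \frac{1}{-57 - 10} = 138 - \frac{1}{-67} = 138 - - \frac{1}{67} = 138 + \frac{1}{67} = \frac{9247}{67}$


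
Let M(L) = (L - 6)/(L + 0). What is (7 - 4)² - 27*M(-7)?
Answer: -288/7 ≈ -41.143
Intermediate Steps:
M(L) = (-6 + L)/L
(7 - 4)² - 27*M(-7) = (7 - 4)² - 27*(-6 - 7)/(-7) = 3² - (-27)*(-13)/7 = 9 - 27*13/7 = 9 - 351/7 = -288/7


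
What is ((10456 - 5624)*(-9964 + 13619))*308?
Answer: 5439575680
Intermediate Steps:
((10456 - 5624)*(-9964 + 13619))*308 = (4832*3655)*308 = 17660960*308 = 5439575680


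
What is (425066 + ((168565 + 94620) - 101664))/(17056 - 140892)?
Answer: -586587/123836 ≈ -4.7368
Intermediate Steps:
(425066 + ((168565 + 94620) - 101664))/(17056 - 140892) = (425066 + (263185 - 101664))/(-123836) = (425066 + 161521)*(-1/123836) = 586587*(-1/123836) = -586587/123836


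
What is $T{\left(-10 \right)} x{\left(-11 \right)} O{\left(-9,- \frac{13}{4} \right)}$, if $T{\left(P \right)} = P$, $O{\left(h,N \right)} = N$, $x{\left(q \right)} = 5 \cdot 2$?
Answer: $325$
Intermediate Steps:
$x{\left(q \right)} = 10$
$T{\left(-10 \right)} x{\left(-11 \right)} O{\left(-9,- \frac{13}{4} \right)} = \left(-10\right) 10 \left(- \frac{13}{4}\right) = - 100 \left(\left(-13\right) \frac{1}{4}\right) = \left(-100\right) \left(- \frac{13}{4}\right) = 325$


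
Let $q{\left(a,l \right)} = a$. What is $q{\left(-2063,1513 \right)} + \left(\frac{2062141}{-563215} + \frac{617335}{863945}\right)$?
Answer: $- \frac{201052483552849}{97317356635} \approx -2065.9$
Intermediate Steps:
$q{\left(-2063,1513 \right)} + \left(\frac{2062141}{-563215} + \frac{617335}{863945}\right) = -2063 + \left(\frac{2062141}{-563215} + \frac{617335}{863945}\right) = -2063 + \left(2062141 \left(- \frac{1}{563215}\right) + 617335 \cdot \frac{1}{863945}\right) = -2063 + \left(- \frac{2062141}{563215} + \frac{123467}{172789}\right) = -2063 - \frac{286776814844}{97317356635} = - \frac{201052483552849}{97317356635}$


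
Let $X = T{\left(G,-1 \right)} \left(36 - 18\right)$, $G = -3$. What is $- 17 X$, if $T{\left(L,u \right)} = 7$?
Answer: $-2142$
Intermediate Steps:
$X = 126$ ($X = 7 \left(36 - 18\right) = 7 \cdot 18 = 126$)
$- 17 X = \left(-17\right) 126 = -2142$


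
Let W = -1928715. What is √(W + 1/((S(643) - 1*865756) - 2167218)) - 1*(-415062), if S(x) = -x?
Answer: 415062 + 2*I*√4437410079735212063/3033617 ≈ 4.1506e+5 + 1388.8*I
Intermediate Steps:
√(W + 1/((S(643) - 1*865756) - 2167218)) - 1*(-415062) = √(-1928715 + 1/((-1*643 - 1*865756) - 2167218)) - 1*(-415062) = √(-1928715 + 1/((-643 - 865756) - 2167218)) + 415062 = √(-1928715 + 1/(-866399 - 2167218)) + 415062 = √(-1928715 + 1/(-3033617)) + 415062 = √(-1928715 - 1/3033617) + 415062 = √(-5850982612156/3033617) + 415062 = 2*I*√4437410079735212063/3033617 + 415062 = 415062 + 2*I*√4437410079735212063/3033617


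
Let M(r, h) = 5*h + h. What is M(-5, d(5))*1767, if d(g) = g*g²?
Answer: 1325250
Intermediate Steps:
d(g) = g³
M(r, h) = 6*h
M(-5, d(5))*1767 = (6*5³)*1767 = (6*125)*1767 = 750*1767 = 1325250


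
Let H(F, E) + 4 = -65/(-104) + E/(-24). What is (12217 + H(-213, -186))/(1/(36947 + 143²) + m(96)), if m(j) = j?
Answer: 1402916079/11020034 ≈ 127.31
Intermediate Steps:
H(F, E) = -27/8 - E/24 (H(F, E) = -4 + (-65/(-104) + E/(-24)) = -4 + (-65*(-1/104) + E*(-1/24)) = -4 + (5/8 - E/24) = -27/8 - E/24)
(12217 + H(-213, -186))/(1/(36947 + 143²) + m(96)) = (12217 + (-27/8 - 1/24*(-186)))/(1/(36947 + 143²) + 96) = (12217 + (-27/8 + 31/4))/(1/(36947 + 20449) + 96) = (12217 + 35/8)/(1/57396 + 96) = 97771/(8*(1/57396 + 96)) = 97771/(8*(5510017/57396)) = (97771/8)*(57396/5510017) = 1402916079/11020034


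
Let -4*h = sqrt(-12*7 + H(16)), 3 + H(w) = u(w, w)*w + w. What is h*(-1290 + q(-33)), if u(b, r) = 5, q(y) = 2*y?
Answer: 1017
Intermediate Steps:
H(w) = -3 + 6*w (H(w) = -3 + (5*w + w) = -3 + 6*w)
h = -3/4 (h = -sqrt(-12*7 + (-3 + 6*16))/4 = -sqrt(-84 + (-3 + 96))/4 = -sqrt(-84 + 93)/4 = -sqrt(9)/4 = -1/4*3 = -3/4 ≈ -0.75000)
h*(-1290 + q(-33)) = -3*(-1290 + 2*(-33))/4 = -3*(-1290 - 66)/4 = -3/4*(-1356) = 1017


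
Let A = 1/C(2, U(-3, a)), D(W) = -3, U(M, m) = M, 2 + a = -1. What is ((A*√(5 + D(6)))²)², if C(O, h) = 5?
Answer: 4/625 ≈ 0.0064000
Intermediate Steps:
a = -3 (a = -2 - 1 = -3)
A = ⅕ (A = 1/5 = ⅕ ≈ 0.20000)
((A*√(5 + D(6)))²)² = ((√(5 - 3)/5)²)² = ((√2/5)²)² = (2/25)² = 4/625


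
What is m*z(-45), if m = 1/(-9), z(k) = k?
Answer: 5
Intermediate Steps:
m = -1/9 ≈ -0.11111
m*z(-45) = -1/9*(-45) = 5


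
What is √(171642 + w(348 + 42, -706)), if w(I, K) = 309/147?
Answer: √8410561/7 ≈ 414.30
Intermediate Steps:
w(I, K) = 103/49 (w(I, K) = 309*(1/147) = 103/49)
√(171642 + w(348 + 42, -706)) = √(171642 + 103/49) = √(8410561/49) = √8410561/7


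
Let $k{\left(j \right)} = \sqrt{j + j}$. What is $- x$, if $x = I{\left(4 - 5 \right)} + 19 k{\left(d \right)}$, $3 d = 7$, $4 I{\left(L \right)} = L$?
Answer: $\frac{1}{4} - \frac{19 \sqrt{42}}{3} \approx -40.795$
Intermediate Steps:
$I{\left(L \right)} = \frac{L}{4}$
$d = \frac{7}{3}$ ($d = \frac{1}{3} \cdot 7 = \frac{7}{3} \approx 2.3333$)
$k{\left(j \right)} = \sqrt{2} \sqrt{j}$ ($k{\left(j \right)} = \sqrt{2 j} = \sqrt{2} \sqrt{j}$)
$x = - \frac{1}{4} + \frac{19 \sqrt{42}}{3}$ ($x = \frac{4 - 5}{4} + 19 \sqrt{2} \sqrt{\frac{7}{3}} = \frac{1}{4} \left(-1\right) + 19 \sqrt{2} \frac{\sqrt{21}}{3} = - \frac{1}{4} + 19 \frac{\sqrt{42}}{3} = - \frac{1}{4} + \frac{19 \sqrt{42}}{3} \approx 40.795$)
$- x = - (- \frac{1}{4} + \frac{19 \sqrt{42}}{3}) = \frac{1}{4} - \frac{19 \sqrt{42}}{3}$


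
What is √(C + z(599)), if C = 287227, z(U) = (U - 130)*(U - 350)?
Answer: 2*√101002 ≈ 635.62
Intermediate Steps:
z(U) = (-350 + U)*(-130 + U) (z(U) = (-130 + U)*(-350 + U) = (-350 + U)*(-130 + U))
√(C + z(599)) = √(287227 + (45500 + 599² - 480*599)) = √(287227 + (45500 + 358801 - 287520)) = √(287227 + 116781) = √404008 = 2*√101002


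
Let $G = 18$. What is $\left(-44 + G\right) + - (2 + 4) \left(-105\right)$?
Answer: $604$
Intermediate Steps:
$\left(-44 + G\right) + - (2 + 4) \left(-105\right) = \left(-44 + 18\right) + - (2 + 4) \left(-105\right) = -26 + \left(-1\right) 6 \left(-105\right) = -26 - -630 = -26 + 630 = 604$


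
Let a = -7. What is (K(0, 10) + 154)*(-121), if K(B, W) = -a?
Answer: -19481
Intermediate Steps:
K(B, W) = 7 (K(B, W) = -1*(-7) = 7)
(K(0, 10) + 154)*(-121) = (7 + 154)*(-121) = 161*(-121) = -19481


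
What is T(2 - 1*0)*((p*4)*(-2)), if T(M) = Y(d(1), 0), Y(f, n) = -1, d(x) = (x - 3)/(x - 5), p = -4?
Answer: -32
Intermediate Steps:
d(x) = (-3 + x)/(-5 + x)
T(M) = -1
T(2 - 1*0)*((p*4)*(-2)) = -(-4*4)*(-2) = -(-16)*(-2) = -1*32 = -32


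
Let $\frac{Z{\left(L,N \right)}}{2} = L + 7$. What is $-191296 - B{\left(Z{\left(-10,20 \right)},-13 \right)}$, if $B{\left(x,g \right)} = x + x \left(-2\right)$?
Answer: $-191302$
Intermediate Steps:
$Z{\left(L,N \right)} = 14 + 2 L$ ($Z{\left(L,N \right)} = 2 \left(L + 7\right) = 2 \left(7 + L\right) = 14 + 2 L$)
$B{\left(x,g \right)} = - x$ ($B{\left(x,g \right)} = x - 2 x = - x$)
$-191296 - B{\left(Z{\left(-10,20 \right)},-13 \right)} = -191296 - - (14 + 2 \left(-10\right)) = -191296 - - (14 - 20) = -191296 - \left(-1\right) \left(-6\right) = -191296 - 6 = -191302$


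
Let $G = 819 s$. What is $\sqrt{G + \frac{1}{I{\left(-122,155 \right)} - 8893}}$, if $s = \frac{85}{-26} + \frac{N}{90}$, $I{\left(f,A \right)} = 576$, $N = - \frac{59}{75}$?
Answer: $\frac{i \sqrt{1044587983532370}}{623775} \approx 51.814 i$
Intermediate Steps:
$N = - \frac{59}{75}$ ($N = \left(-59\right) \frac{1}{75} = - \frac{59}{75} \approx -0.78667$)
$s = - \frac{143821}{43875}$ ($s = \frac{85}{-26} - \frac{59}{75 \cdot 90} = 85 \left(- \frac{1}{26}\right) - \frac{59}{6750} = - \frac{85}{26} - \frac{59}{6750} = - \frac{143821}{43875} \approx -3.278$)
$G = - \frac{1006747}{375}$ ($G = 819 \left(- \frac{143821}{43875}\right) = - \frac{1006747}{375} \approx -2684.7$)
$\sqrt{G + \frac{1}{I{\left(-122,155 \right)} - 8893}} = \sqrt{- \frac{1006747}{375} + \frac{1}{576 - 8893}} = \sqrt{- \frac{1006747}{375} + \frac{1}{-8317}} = \sqrt{- \frac{1006747}{375} - \frac{1}{8317}} = \sqrt{- \frac{8373115174}{3118875}} = \frac{i \sqrt{1044587983532370}}{623775}$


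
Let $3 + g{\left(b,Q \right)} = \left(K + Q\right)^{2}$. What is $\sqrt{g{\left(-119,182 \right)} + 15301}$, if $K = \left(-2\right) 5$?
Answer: $\sqrt{44882} \approx 211.85$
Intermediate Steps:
$K = -10$
$g{\left(b,Q \right)} = -3 + \left(-10 + Q\right)^{2}$
$\sqrt{g{\left(-119,182 \right)} + 15301} = \sqrt{\left(-3 + \left(-10 + 182\right)^{2}\right) + 15301} = \sqrt{\left(-3 + 172^{2}\right) + 15301} = \sqrt{\left(-3 + 29584\right) + 15301} = \sqrt{29581 + 15301} = \sqrt{44882}$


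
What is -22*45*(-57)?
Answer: 56430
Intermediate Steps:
-22*45*(-57) = -990*(-57) = 56430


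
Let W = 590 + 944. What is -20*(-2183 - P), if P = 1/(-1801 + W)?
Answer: 11657200/267 ≈ 43660.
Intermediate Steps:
W = 1534
P = -1/267 (P = 1/(-1801 + 1534) = 1/(-267) = -1/267 ≈ -0.0037453)
-20*(-2183 - P) = -20*(-2183 - 1*(-1/267)) = -20*(-2183 + 1/267) = -20*(-582860/267) = 11657200/267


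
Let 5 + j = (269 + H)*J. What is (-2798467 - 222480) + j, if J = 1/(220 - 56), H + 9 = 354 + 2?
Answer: -123858878/41 ≈ -3.0209e+6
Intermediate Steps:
H = 347 (H = -9 + (354 + 2) = -9 + 356 = 347)
J = 1/164 ≈ 0.0060976
j = -51/41 (j = -5 + (269 + 347)*(1/164) = -5 + 616*(1/164) = -5 + 154/41 = -51/41 ≈ -1.2439)
(-2798467 - 222480) + j = (-2798467 - 222480) - 51/41 = -3020947 - 51/41 = -123858878/41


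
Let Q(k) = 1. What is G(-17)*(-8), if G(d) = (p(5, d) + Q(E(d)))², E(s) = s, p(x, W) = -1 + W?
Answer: -2312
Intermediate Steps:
G(d) = d² (G(d) = ((-1 + d) + 1)² = d²)
G(-17)*(-8) = (-17)²*(-8) = 289*(-8) = -2312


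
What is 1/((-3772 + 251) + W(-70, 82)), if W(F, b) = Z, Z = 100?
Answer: -1/3421 ≈ -0.00029231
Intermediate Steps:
W(F, b) = 100
1/((-3772 + 251) + W(-70, 82)) = 1/((-3772 + 251) + 100) = 1/(-3521 + 100) = 1/(-3421) = -1/3421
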